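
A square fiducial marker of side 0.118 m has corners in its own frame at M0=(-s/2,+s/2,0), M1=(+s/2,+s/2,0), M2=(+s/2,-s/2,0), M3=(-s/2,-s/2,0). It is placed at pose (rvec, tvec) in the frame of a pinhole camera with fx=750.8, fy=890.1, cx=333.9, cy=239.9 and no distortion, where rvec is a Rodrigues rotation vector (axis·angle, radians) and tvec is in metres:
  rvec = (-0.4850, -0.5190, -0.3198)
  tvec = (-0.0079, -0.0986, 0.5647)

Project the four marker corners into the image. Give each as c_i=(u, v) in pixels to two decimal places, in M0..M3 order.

Intrinsics K: fx=750.8, fy=890.1, cx=333.9, cy=239.9
Marker side s = 0.118 m; corners in marker frame (Z=0):
  M0 = (-0.0590, +0.0590, 0)
  M1 = (+0.0590, +0.0590, 0)
  M2 = (+0.0590, -0.0590, 0)
  M3 = (-0.0590, -0.0590, 0)
rvec = (-0.4850, -0.5190, -0.3198), |rvec| = θ = 0.77901 rad = 44.634°
Rodrigues: sinθ=0.70258, 1−cosθ=0.28839; R = I + sinθ·[k]× + (1−cosθ)·[k]×²:
    [+0.82339 +0.40804 -0.39437]
    [-0.16880 +0.83961 +0.51629]
    [+0.54178 -0.35854 +0.76021]
t = (-0.0079, -0.0986, 0.5647) m
M0: Pc = R·M0+t = (-0.03241, -0.03910, +0.51158); u = 750.8·(-0.03241)/0.51158 + 333.9 = 286.3412, v = 890.1·(-0.03910)/0.51158 + 239.9 = 171.8639
M1: Pc = R·M1+t = (+0.06475, -0.05902, +0.57551); u = 750.8·(+0.06475)/0.57551 + 333.9 = 418.3775, v = 890.1·(-0.05902)/0.57551 + 239.9 = 148.6151
M2: Pc = R·M2+t = (+0.01661, -0.15810, +0.61782); u = 750.8·(+0.01661)/0.61782 + 333.9 = 354.0799, v = 890.1·(-0.15810)/0.61782 + 239.9 = 12.1282
M3: Pc = R·M3+t = (-0.08055, -0.13818, +0.55389); u = 750.8·(-0.08055)/0.55389 + 333.9 = 224.7076, v = 890.1·(-0.13818)/0.55389 + 239.9 = 17.8477

c0=(286.34, 171.86) c1=(418.38, 148.62) c2=(354.08, 12.13) c3=(224.71, 17.85)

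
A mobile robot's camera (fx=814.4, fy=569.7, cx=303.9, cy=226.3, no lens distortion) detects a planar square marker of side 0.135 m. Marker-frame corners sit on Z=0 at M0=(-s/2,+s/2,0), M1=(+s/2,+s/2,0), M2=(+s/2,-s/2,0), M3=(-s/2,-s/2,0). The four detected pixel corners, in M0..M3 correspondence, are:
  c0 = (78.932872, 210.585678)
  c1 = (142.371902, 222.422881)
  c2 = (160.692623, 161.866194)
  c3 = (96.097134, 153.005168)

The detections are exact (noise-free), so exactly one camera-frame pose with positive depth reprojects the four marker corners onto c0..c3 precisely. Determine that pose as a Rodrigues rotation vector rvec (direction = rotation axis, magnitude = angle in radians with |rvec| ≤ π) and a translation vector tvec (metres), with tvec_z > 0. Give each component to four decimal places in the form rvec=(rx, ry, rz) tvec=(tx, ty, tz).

Intrinsics K: fx=814.4, fy=569.7, cx=303.9, cy=226.3
Marker side s = 0.135 m; corners in marker frame (Z=0):
  M0 = (-0.0675, +0.0675, 0)
  M1 = (+0.0675, +0.0675, 0)
  M2 = (+0.0675, -0.0675, 0)
  M3 = (-0.0675, -0.0675, 0)
Detected image corners:
  c0 = (78.932872, 210.585678) px
  c1 = (142.371902, 222.422881) px
  c2 = (160.692623, 161.866194) px
  c3 = (96.097134, 153.005168) px
Planar DLT: solve 8×8 A·h = b for H (H[2,2]=1):
  H  [+428.97798 -127.85421 +118.68894]
  H  [+5.95126 +442.67973 +186.89560]
  H  [-0.37830 +0.02897 +1.00000]
B = K⁻¹H; ‖b₁‖=0.784244, ‖b₂‖=0.784244; λ = 2/(‖b₁‖+‖b₂‖) = 1.275114, sign → tz>0 ⇒ λ=+1.275114
r₁ = λ·B[:,0] = (+0.85166,+0.20493,-0.48237); r₂ = λ·B[:,1] = (-0.21397,+0.97614,+0.03694)
r₃ = r₁×r₂ = (+0.47843,+0.07175,+0.87519); SVD([r₁ r₂ r₃]) → R = UVᵀ:
  R  [+0.85166 -0.21397 +0.47843]
  R  [+0.20493 +0.97614 +0.07175]
  R  [-0.48237 +0.03694 +0.87519]
t = (-0.28999, -0.08820, +1.27511) m
tr R = 2.702986; θ = arccos((tr R − 1)/2) = 0.551971 rad = 31.626°
axis k = ((R−Rᵀ)₃₂, (R−Rᵀ)₁₃, (R−Rᵀ)₂₁) / (2 sinθ) = (-0.033199, +0.916161, +0.399432)
rvec = θ·k = (-0.018325, +0.505694, +0.220475)

rvec=(-0.0183, 0.5057, 0.2205) tvec=(-0.2900, -0.0882, 1.2751)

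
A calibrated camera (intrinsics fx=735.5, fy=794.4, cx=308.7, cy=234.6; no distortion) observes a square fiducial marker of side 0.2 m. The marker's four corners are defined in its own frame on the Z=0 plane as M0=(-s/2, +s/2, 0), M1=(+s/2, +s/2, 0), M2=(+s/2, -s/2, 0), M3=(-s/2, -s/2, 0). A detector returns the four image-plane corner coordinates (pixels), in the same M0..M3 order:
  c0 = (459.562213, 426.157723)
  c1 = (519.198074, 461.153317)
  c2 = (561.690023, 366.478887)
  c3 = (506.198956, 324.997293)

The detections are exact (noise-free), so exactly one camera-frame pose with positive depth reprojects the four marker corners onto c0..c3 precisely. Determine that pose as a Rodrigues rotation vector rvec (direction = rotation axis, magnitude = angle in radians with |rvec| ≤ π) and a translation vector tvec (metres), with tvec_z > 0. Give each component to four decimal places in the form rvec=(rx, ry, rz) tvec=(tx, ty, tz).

rvec=(0.0280, -0.5769, 0.5148) tvec=(0.4045, 0.2942, 1.4571)

Intrinsics K: fx=735.5, fy=794.4, cx=308.7, cy=234.6
Marker side s = 0.2 m; corners in marker frame (Z=0):
  M0 = (-0.1000, +0.1000, 0)
  M1 = (+0.1000, +0.1000, 0)
  M2 = (+0.1000, -0.1000, 0)
  M3 = (-0.1000, -0.1000, 0)
Detected image corners:
  c0 = (459.562213, 426.157723) px
  c1 = (519.198074, 461.153317) px
  c2 = (561.690023, 366.478887) px
  c3 = (506.198956, 324.997293) px
Planar DLT: solve 8×8 A·h = b for H (H[2,2]=1):
  H  [+473.09336 -263.15437 +512.88226]
  H  [+334.30769 +457.59753 +394.99992]
  H  [+0.36227 -0.07956 +1.00000]
B = K⁻¹H; ‖b₁‖=0.686289, ‖b₂‖=0.686289; λ = 2/(‖b₁‖+‖b₂‖) = 1.457111, sign → tz>0 ⇒ λ=+1.457111
r₁ = λ·B[:,0] = (+0.71570,+0.45731,+0.52786); r₂ = λ·B[:,1] = (-0.47268,+0.87357,-0.11593)
r₃ = r₁×r₂ = (-0.51414,-0.16654,+0.84138); SVD([r₁ r₂ r₃]) → R = UVᵀ:
  R  [+0.71570 -0.47268 -0.51414]
  R  [+0.45731 +0.87357 -0.16654]
  R  [+0.52786 -0.11593 +0.84138]
t = (+0.40451, +0.29421, +1.45711) m
tr R = 2.430655; θ = arccos((tr R − 1)/2) = 0.773703 rad = 44.330°
axis k = ((R−Rᵀ)₃₂, (R−Rᵀ)₁₃, (R−Rᵀ)₂₁) / (2 sinθ) = (+0.036215, -0.745580, +0.665431)
rvec = θ·k = (+0.028020, -0.576858, +0.514846)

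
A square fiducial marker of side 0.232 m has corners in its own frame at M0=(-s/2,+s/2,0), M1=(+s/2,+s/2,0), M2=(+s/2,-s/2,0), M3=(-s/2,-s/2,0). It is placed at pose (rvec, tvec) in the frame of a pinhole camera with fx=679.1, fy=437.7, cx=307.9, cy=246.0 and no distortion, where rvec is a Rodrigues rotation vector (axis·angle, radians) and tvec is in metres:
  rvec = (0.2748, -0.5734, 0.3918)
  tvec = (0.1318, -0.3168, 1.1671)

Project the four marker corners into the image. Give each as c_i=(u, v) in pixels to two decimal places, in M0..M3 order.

c0=(303.30, 149.58) c1=(400.81, 182.68) c2=(459.21, 106.63) c3=(365.88, 63.20)

Intrinsics K: fx=679.1, fy=437.7, cx=307.9, cy=246.0
Marker side s = 0.232 m; corners in marker frame (Z=0):
  M0 = (-0.1160, +0.1160, 0)
  M1 = (+0.1160, +0.1160, 0)
  M2 = (+0.1160, -0.1160, 0)
  M3 = (-0.1160, -0.1160, 0)
rvec = (0.2748, -0.5734, 0.3918), |rvec| = θ = 0.74687 rad = 42.792°
Rodrigues: sinθ=0.67934, 1−cosθ=0.26618; R = I + sinθ·[k]× + (1−cosθ)·[k]×²:
    [+0.76986 -0.43157 -0.47018]
    [+0.28119 +0.89071 -0.35716]
    [+0.57294 +0.14275 +0.80707]
t = (0.1318, -0.3168, 1.1671) m
M0: Pc = R·M0+t = (-0.00757, -0.24609, +1.11720); u = 679.1·(-0.00757)/1.11720 + 307.9 = 303.3015, v = 437.7·(-0.24609)/1.11720 + 246.0 = 149.5841
M1: Pc = R·M1+t = (+0.17104, -0.18086, +1.25012); u = 679.1·(+0.17104)/1.25012 + 307.9 = 400.8145, v = 437.7·(-0.18086)/1.25012 + 246.0 = 182.6763
M2: Pc = R·M2+t = (+0.27117, -0.38751, +1.21700); u = 679.1·(+0.27117)/1.21700 + 307.9 = 459.2131, v = 437.7·(-0.38751)/1.21700 + 246.0 = 106.6321
M3: Pc = R·M3+t = (+0.09256, -0.45274, +1.08408); u = 679.1·(+0.09256)/1.08408 + 307.9 = 365.8815, v = 437.7·(-0.45274)/1.08408 + 246.0 = 63.2049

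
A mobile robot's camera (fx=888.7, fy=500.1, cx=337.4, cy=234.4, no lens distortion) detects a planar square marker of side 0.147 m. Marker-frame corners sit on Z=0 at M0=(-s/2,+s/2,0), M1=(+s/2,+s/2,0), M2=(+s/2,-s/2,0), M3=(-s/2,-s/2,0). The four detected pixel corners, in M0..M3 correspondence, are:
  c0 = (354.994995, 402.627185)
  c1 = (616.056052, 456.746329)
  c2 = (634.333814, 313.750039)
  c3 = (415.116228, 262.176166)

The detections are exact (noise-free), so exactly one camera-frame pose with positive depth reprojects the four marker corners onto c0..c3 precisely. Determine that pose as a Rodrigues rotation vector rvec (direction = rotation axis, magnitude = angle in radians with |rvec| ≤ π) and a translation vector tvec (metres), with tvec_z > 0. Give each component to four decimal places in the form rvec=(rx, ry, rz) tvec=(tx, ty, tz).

rvec=(-0.5520, -0.2574, 0.3430) tvec=(0.0938, 0.1154, 0.4845)

Intrinsics K: fx=888.7, fy=500.1, cx=337.4, cy=234.4
Marker side s = 0.147 m; corners in marker frame (Z=0):
  M0 = (-0.0735, +0.0735, 0)
  M1 = (+0.0735, +0.0735, 0)
  M2 = (+0.0735, -0.0735, 0)
  M3 = (-0.0735, -0.0735, 0)
Detected image corners:
  c0 = (354.994995, 402.627185) px
  c1 = (616.056052, 456.746329) px
  c2 = (634.333814, 313.750039) px
  c3 = (415.116228, 262.176166) px
Planar DLT: solve 8×8 A·h = b for H (H[2,2]=1):
  H  [+1773.99881 -837.40232 +509.42253]
  H  [+466.95411 +556.62315 +353.49302]
  H  [+0.30148 -1.13614 +1.00000]
B = K⁻¹H; ‖b₁‖=2.063896, ‖b₂‖=2.063896; λ = 2/(‖b₁‖+‖b₂‖) = 0.484520, sign → tz>0 ⇒ λ=+0.484520
r₁ = λ·B[:,0] = (+0.91173,+0.38394,+0.14607); r₂ = λ·B[:,1] = (-0.24756,+0.79730,-0.55048)
r₃ = r₁×r₂ = (-0.32782,+0.46573,+0.82197); SVD([r₁ r₂ r₃]) → R = UVᵀ:
  R  [+0.91173 -0.24756 -0.32782]
  R  [+0.38394 +0.79730 +0.46573]
  R  [+0.14607 -0.55048 +0.82197]
t = (+0.09379, +0.11538, +0.48452) m
tr R = 2.530996; θ = arccos((tr R − 1)/2) = 0.698982 rad = 40.049°
axis k = ((R−Rᵀ)₃₂, (R−Rᵀ)₁₃, (R−Rᵀ)₂₁) / (2 sinθ) = (-0.789674, -0.368246, +0.490724)
rvec = θ·k = (-0.551968, -0.257397, +0.343007)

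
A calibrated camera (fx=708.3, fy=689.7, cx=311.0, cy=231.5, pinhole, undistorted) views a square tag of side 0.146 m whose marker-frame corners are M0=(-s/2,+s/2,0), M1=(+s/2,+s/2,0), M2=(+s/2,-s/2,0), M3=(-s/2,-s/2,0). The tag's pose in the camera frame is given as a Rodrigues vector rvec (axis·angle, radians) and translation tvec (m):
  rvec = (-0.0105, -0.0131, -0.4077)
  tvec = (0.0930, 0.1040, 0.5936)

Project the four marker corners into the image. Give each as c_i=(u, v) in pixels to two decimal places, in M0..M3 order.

c0=(376.73, 464.46) c1=(536.27, 396.43) c2=(466.96, 240.83) c3=(307.47, 308.17)

Intrinsics K: fx=708.3, fy=689.7, cx=311.0, cy=231.5
Marker side s = 0.146 m; corners in marker frame (Z=0):
  M0 = (-0.0730, +0.0730, 0)
  M1 = (+0.0730, +0.0730, 0)
  M2 = (+0.0730, -0.0730, 0)
  M3 = (-0.0730, -0.0730, 0)
rvec = (-0.0105, -0.0131, -0.4077), |rvec| = θ = 0.40805 rad = 23.379°
Rodrigues: sinθ=0.39682, 1−cosθ=0.08210; R = I + sinθ·[k]× + (1−cosθ)·[k]×²:
    [+0.91795 +0.39655 -0.01063]
    [-0.39641 +0.91798 +0.01284]
    [+0.01485 -0.00758 +0.99986]
t = (0.0930, 0.1040, 0.5936) m
M0: Pc = R·M0+t = (+0.05494, +0.19995, +0.59196); u = 708.3·(+0.05494)/0.59196 + 311.0 = 376.7342, v = 689.7·(+0.19995)/0.59196 + 231.5 = 464.4641
M1: Pc = R·M1+t = (+0.18896, +0.14207, +0.59413); u = 708.3·(+0.18896)/0.59413 + 311.0 = 536.2691, v = 689.7·(+0.14207)/0.59413 + 231.5 = 396.4281
M2: Pc = R·M2+t = (+0.13106, +0.00805, +0.59524); u = 708.3·(+0.13106)/0.59524 + 311.0 = 466.9573, v = 689.7·(+0.00805)/0.59524 + 231.5 = 240.8265
M3: Pc = R·M3+t = (-0.00296, +0.06593, +0.59307); u = 708.3·(-0.00296)/0.59307 + 311.0 = 307.4666, v = 689.7·(+0.06593)/0.59307 + 231.5 = 308.1668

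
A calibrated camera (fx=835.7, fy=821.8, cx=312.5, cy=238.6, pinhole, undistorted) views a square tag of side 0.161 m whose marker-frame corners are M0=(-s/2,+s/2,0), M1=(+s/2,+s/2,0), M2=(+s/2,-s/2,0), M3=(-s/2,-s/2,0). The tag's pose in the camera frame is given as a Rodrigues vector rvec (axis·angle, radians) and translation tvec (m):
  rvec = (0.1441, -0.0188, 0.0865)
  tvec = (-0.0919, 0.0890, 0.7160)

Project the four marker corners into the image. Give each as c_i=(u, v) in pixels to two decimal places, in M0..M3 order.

c0=(106.16, 421.59) c1=(291.02, 435.96) c2=(306.97, 257.74) c3=(116.16, 241.89)

Intrinsics K: fx=835.7, fy=821.8, cx=312.5, cy=238.6
Marker side s = 0.161 m; corners in marker frame (Z=0):
  M0 = (-0.0805, +0.0805, 0)
  M1 = (+0.0805, +0.0805, 0)
  M2 = (+0.0805, -0.0805, 0)
  M3 = (-0.0805, -0.0805, 0)
rvec = (0.1441, -0.0188, 0.0865), |rvec| = θ = 0.16912 rad = 9.690°
Rodrigues: sinθ=0.16831, 1−cosθ=0.01427; R = I + sinθ·[k]× + (1−cosθ)·[k]×²:
    [+0.99609 -0.08744 -0.01249]
    [+0.08474 +0.98591 -0.14423]
    [+0.02493 +0.14260 +0.98947]
t = (-0.0919, 0.0890, 0.7160) m
M0: Pc = R·M0+t = (-0.17912, +0.16154, +0.72547); u = 835.7·(-0.17912)/0.72547 + 312.5 = 106.1599, v = 821.8·(+0.16154)/0.72547 + 238.6 = 421.5941
M1: Pc = R·M1+t = (-0.01875, +0.17519, +0.72949); u = 835.7·(-0.01875)/0.72949 + 312.5 = 291.0160, v = 821.8·(+0.17519)/0.72949 + 238.6 = 435.9564
M2: Pc = R·M2+t = (-0.00468, +0.01646, +0.70653); u = 835.7·(-0.00468)/0.70653 + 312.5 = 306.9694, v = 821.8·(+0.01646)/0.70653 + 238.6 = 257.7404
M3: Pc = R·M3+t = (-0.16505, +0.00281, +0.70251); u = 835.7·(-0.16505)/0.70251 + 312.5 = 116.1631, v = 821.8·(+0.00281)/0.70251 + 238.6 = 241.8905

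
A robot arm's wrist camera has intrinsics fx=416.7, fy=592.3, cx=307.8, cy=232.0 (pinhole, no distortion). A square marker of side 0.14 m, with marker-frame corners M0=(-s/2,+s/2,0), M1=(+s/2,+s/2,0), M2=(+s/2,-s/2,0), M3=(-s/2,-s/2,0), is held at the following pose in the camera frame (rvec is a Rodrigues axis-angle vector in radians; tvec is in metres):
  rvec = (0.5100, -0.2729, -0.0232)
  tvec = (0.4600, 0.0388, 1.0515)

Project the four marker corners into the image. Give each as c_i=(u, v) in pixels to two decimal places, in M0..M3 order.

Intrinsics K: fx=416.7, fy=592.3, cx=307.8, cy=232.0
Marker side s = 0.14 m; corners in marker frame (Z=0):
  M0 = (-0.0700, +0.0700, 0)
  M1 = (+0.0700, +0.0700, 0)
  M2 = (+0.0700, -0.0700, 0)
  M3 = (-0.0700, -0.0700, 0)
rvec = (0.5100, -0.2729, -0.0232), |rvec| = θ = 0.57889 rad = 33.168°
Rodrigues: sinθ=0.54709, 1−cosθ=0.16293; R = I + sinθ·[k]× + (1−cosθ)·[k]×²:
    [+0.96353 -0.04574 -0.26366]
    [-0.08959 +0.87328 -0.47891]
    [+0.25216 +0.48507 +0.83733]
t = (0.4600, 0.0388, 1.0515) m
M0: Pc = R·M0+t = (+0.38935, +0.10620, +1.06780); u = 416.7·(+0.38935)/1.06780 + 307.8 = 459.7405, v = 592.3·(+0.10620)/1.06780 + 232.0 = 290.9087
M1: Pc = R·M1+t = (+0.52425, +0.09366, +1.10311); u = 416.7·(+0.52425)/1.10311 + 307.8 = 505.8344, v = 592.3·(+0.09366)/1.10311 + 232.0 = 282.2886
M2: Pc = R·M2+t = (+0.53065, -0.02860, +1.03520); u = 416.7·(+0.53065)/1.03520 + 307.8 = 521.4034, v = 592.3·(-0.02860)/1.03520 + 232.0 = 215.6355
M3: Pc = R·M3+t = (+0.39575, -0.01606, +0.99989); u = 416.7·(+0.39575)/0.99989 + 307.8 = 472.7285, v = 592.3·(-0.01606)/0.99989 + 232.0 = 222.4878

c0=(459.74, 290.91) c1=(505.83, 282.29) c2=(521.40, 215.64) c3=(472.73, 222.49)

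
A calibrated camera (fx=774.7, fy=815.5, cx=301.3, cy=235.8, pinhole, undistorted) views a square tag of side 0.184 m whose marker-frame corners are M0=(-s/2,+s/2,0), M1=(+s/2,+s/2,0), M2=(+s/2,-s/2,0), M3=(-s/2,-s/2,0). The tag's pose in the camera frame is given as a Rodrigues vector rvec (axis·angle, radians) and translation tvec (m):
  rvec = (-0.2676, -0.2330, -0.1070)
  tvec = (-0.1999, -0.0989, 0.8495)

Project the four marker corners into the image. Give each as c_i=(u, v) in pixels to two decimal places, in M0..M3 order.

c0=(35.03, 231.85) c1=(211.46, 219.02) c2=(194.50, 59.05) c3=(26.69, 62.82)

Intrinsics K: fx=774.7, fy=815.5, cx=301.3, cy=235.8
Marker side s = 0.184 m; corners in marker frame (Z=0):
  M0 = (-0.0920, +0.0920, 0)
  M1 = (+0.0920, +0.0920, 0)
  M2 = (+0.0920, -0.0920, 0)
  M3 = (-0.0920, -0.0920, 0)
rvec = (-0.2676, -0.2330, -0.1070), |rvec| = θ = 0.37060 rad = 21.234°
Rodrigues: sinθ=0.36218, 1−cosθ=0.06789; R = I + sinθ·[k]× + (1−cosθ)·[k]×²:
    [+0.96751 +0.13539 -0.21355]
    [-0.07375 +0.95894 +0.27384]
    [+0.24186 -0.24919 +0.93777]
t = (-0.1999, -0.0989, 0.8495) m
M0: Pc = R·M0+t = (-0.27645, -0.00389, +0.80432); u = 774.7·(-0.27645)/0.80432 + 301.3 = 35.0271, v = 815.5·(-0.00389)/0.80432 + 235.8 = 231.8535
M1: Pc = R·M1+t = (-0.09843, -0.01746, +0.84883); u = 774.7·(-0.09843)/0.84883 + 301.3 = 211.4621, v = 815.5·(-0.01746)/0.84883 + 235.8 = 219.0236
M2: Pc = R·M2+t = (-0.12335, -0.19391, +0.89468); u = 774.7·(-0.12335)/0.89468 + 301.3 = 194.4955, v = 815.5·(-0.19391)/0.89468 + 235.8 = 59.0527
M3: Pc = R·M3+t = (-0.30137, -0.18034, +0.85017); u = 774.7·(-0.30137)/0.85017 + 301.3 = 26.6879, v = 815.5·(-0.18034)/0.85017 + 235.8 = 62.8171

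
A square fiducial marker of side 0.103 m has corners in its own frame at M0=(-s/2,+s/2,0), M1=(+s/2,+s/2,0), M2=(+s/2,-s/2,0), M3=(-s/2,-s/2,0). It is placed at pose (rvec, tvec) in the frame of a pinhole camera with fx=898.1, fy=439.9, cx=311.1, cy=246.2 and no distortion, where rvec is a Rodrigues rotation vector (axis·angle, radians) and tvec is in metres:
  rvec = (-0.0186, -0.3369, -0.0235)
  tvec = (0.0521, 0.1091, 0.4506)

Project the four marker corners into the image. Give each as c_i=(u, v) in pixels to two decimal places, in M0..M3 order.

Intrinsics K: fx=898.1, fy=439.9, cx=311.1, cy=246.2
Marker side s = 0.103 m; corners in marker frame (Z=0):
  M0 = (-0.0515, +0.0515, 0)
  M1 = (+0.0515, +0.0515, 0)
  M2 = (+0.0515, -0.0515, 0)
  M3 = (-0.0515, -0.0515, 0)
rvec = (-0.0186, -0.3369, -0.0235), |rvec| = θ = 0.33823 rad = 19.379°
Rodrigues: sinθ=0.33182, 1−cosθ=0.05666; R = I + sinθ·[k]× + (1−cosθ)·[k]×²:
    [+0.94351 +0.02616 -0.33030]
    [-0.01995 +0.99956 +0.02217]
    [+0.33073 -0.01433 +0.94362]
t = (0.0521, 0.1091, 0.4506) m
M0: Pc = R·M0+t = (+0.00486, +0.16160, +0.43283); u = 898.1·(+0.00486)/0.43283 + 311.1 = 321.1762, v = 439.9·(+0.16160)/0.43283 + 246.2 = 410.4444
M1: Pc = R·M1+t = (+0.10204, +0.15955, +0.46689); u = 898.1·(+0.10204)/0.46689 + 311.1 = 507.3765, v = 439.9·(+0.15955)/0.46689 + 246.2 = 396.5248
M2: Pc = R·M2+t = (+0.09934, +0.05660, +0.46837); u = 898.1·(+0.09934)/0.46837 + 311.1 = 501.5918, v = 439.9·(+0.05660)/0.46837 + 246.2 = 299.3552
M3: Pc = R·M3+t = (+0.00216, +0.05865, +0.43431); u = 898.1·(+0.00216)/0.43431 + 311.1 = 315.5705, v = 439.9·(+0.05865)/0.43431 + 246.2 = 305.6059

c0=(321.18, 410.44) c1=(507.38, 396.52) c2=(501.59, 299.36) c3=(315.57, 305.61)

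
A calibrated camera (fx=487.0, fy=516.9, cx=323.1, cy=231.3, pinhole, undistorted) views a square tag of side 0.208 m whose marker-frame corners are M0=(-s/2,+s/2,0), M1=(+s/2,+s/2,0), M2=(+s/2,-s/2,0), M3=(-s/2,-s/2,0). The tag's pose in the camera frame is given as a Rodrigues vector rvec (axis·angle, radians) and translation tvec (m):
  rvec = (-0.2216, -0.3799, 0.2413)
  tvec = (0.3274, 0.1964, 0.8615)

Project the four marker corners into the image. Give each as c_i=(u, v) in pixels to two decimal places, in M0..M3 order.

Intrinsics K: fx=487.0, fy=516.9, cx=323.1, cy=231.3
Marker side s = 0.208 m; corners in marker frame (Z=0):
  M0 = (-0.1040, +0.1040, 0)
  M1 = (+0.1040, +0.1040, 0)
  M2 = (+0.1040, -0.1040, 0)
  M3 = (-0.1040, -0.1040, 0)
rvec = (-0.2216, -0.3799, 0.2413), |rvec| = θ = 0.50165 rad = 28.743°
Rodrigues: sinθ=0.48088, 1−cosθ=0.12321; R = I + sinθ·[k]× + (1−cosθ)·[k]×²:
    [+0.90083 -0.19009 -0.39035]
    [+0.27252 +0.94745 +0.16754]
    [+0.33799 -0.25730 +0.90530]
t = (0.3274, 0.1964, 0.8615) m
M0: Pc = R·M0+t = (+0.21394, +0.26659, +0.79959); u = 487.0·(+0.21394)/0.79959 + 323.1 = 453.4054, v = 516.9·(+0.26659)/0.79959 + 231.3 = 403.6403
M1: Pc = R·M1+t = (+0.40132, +0.32328, +0.86989); u = 487.0·(+0.40132)/0.86989 + 323.1 = 547.7736, v = 516.9·(+0.32328)/0.86989 + 231.3 = 423.3953
M2: Pc = R·M2+t = (+0.44086, +0.12621, +0.92341); u = 487.0·(+0.44086)/0.92341 + 323.1 = 555.6042, v = 516.9·(+0.12621)/0.92341 + 231.3 = 301.9476
M3: Pc = R·M3+t = (+0.25348, +0.06952, +0.85311); u = 487.0·(+0.25348)/0.85311 + 323.1 = 467.8014, v = 516.9·(+0.06952)/0.85311 + 231.3 = 273.4239

c0=(453.41, 403.64) c1=(547.77, 423.40) c2=(555.60, 301.95) c3=(467.80, 273.42)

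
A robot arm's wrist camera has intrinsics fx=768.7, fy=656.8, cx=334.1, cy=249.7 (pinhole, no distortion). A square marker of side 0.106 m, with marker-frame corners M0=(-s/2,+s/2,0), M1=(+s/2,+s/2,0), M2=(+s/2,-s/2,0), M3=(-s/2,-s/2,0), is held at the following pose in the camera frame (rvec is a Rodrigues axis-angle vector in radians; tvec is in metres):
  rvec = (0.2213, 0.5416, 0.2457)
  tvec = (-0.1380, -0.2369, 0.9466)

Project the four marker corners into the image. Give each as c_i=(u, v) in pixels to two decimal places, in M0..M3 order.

Intrinsics K: fx=768.7, fy=656.8, cx=334.1, cy=249.7
Marker side s = 0.106 m; corners in marker frame (Z=0):
  M0 = (-0.0530, +0.0530, 0)
  M1 = (+0.0530, +0.0530, 0)
  M2 = (+0.0530, -0.0530, 0)
  M3 = (-0.0530, -0.0530, 0)
rvec = (0.2213, 0.5416, 0.2457), |rvec| = θ = 0.63457 rad = 36.358°
Rodrigues: sinθ=0.59283, 1−cosθ=0.19467; R = I + sinθ·[k]× + (1−cosθ)·[k]×²:
    [+0.82901 -0.17160 +0.53226]
    [+0.28748 +0.94714 -0.14241]
    [-0.47969 +0.27108 +0.83451]
t = (-0.1380, -0.2369, 0.9466) m
M0: Pc = R·M0+t = (-0.19103, -0.20194, +0.98639); u = 768.7·(-0.19103)/0.98639 + 334.1 = 185.2278, v = 656.8·(-0.20194)/0.98639 + 249.7 = 115.2370
M1: Pc = R·M1+t = (-0.10316, -0.17147, +0.93554); u = 768.7·(-0.10316)/0.93554 + 334.1 = 249.3397, v = 656.8·(-0.17147)/0.93554 + 249.7 = 129.3227
M2: Pc = R·M2+t = (-0.08497, -0.27186, +0.90681); u = 768.7·(-0.08497)/0.90681 + 334.1 = 262.0727, v = 656.8·(-0.27186)/0.90681 + 249.7 = 52.7911
M3: Pc = R·M3+t = (-0.17284, -0.30233, +0.95766); u = 768.7·(-0.17284)/0.95766 + 334.1 = 195.3611, v = 656.8·(-0.30233)/0.95766 + 249.7 = 42.3463

c0=(185.23, 115.24) c1=(249.34, 129.32) c2=(262.07, 52.79) c3=(195.36, 42.35)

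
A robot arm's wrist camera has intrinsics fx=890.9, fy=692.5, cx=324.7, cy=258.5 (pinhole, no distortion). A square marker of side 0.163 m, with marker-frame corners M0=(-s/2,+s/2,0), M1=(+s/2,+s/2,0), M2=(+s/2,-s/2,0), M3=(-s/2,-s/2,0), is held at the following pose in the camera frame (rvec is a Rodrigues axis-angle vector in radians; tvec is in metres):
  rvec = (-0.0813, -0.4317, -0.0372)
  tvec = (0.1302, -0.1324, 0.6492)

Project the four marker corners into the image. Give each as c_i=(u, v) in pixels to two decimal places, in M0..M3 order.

c0=(413.27, 202.02) c1=(598.85, 204.59) c2=(583.03, 42.35) c3=(399.16, 21.95)

Intrinsics K: fx=890.9, fy=692.5, cx=324.7, cy=258.5
Marker side s = 0.163 m; corners in marker frame (Z=0):
  M0 = (-0.0815, +0.0815, 0)
  M1 = (+0.0815, +0.0815, 0)
  M2 = (+0.0815, -0.0815, 0)
  M3 = (-0.0815, -0.0815, 0)
rvec = (-0.0813, -0.4317, -0.0372), |rvec| = θ = 0.44086 rad = 25.259°
Rodrigues: sinθ=0.42672, 1−cosθ=0.09562; R = I + sinθ·[k]× + (1−cosθ)·[k]×²:
    [+0.90764 +0.05327 -0.41636]
    [-0.01874 +0.99607 +0.08659]
    [+0.41934 -0.07079 +0.90507]
t = (0.1302, -0.1324, 0.6492) m
M0: Pc = R·M0+t = (+0.06057, -0.04969, +0.60925); u = 890.9·(+0.06057)/0.60925 + 324.7 = 413.2693, v = 692.5·(-0.04969)/0.60925 + 258.5 = 202.0170
M1: Pc = R·M1+t = (+0.20851, -0.05275, +0.67761); u = 890.9·(+0.20851)/0.67761 + 324.7 = 598.8490, v = 692.5·(-0.05275)/0.67761 + 258.5 = 204.5928
M2: Pc = R·M2+t = (+0.19983, -0.21511, +0.68915); u = 890.9·(+0.19983)/0.68915 + 324.7 = 583.0331, v = 692.5·(-0.21511)/0.68915 + 258.5 = 42.3461
M3: Pc = R·M3+t = (+0.05189, -0.21205, +0.62079); u = 890.9·(+0.05189)/0.62079 + 324.7 = 399.1614, v = 692.5·(-0.21205)/0.62079 + 258.5 = 21.9541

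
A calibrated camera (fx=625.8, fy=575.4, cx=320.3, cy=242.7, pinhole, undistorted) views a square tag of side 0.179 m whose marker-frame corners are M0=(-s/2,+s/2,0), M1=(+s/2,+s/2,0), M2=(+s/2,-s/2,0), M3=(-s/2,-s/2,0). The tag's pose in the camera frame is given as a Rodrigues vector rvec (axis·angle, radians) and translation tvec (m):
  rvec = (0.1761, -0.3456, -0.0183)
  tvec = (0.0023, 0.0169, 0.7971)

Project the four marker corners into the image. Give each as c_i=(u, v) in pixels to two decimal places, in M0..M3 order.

c0=(253.94, 323.05) c1=(383.73, 311.47) c2=(387.86, 189.16) c3=(253.00, 191.45)

Intrinsics K: fx=625.8, fy=575.4, cx=320.3, cy=242.7
Marker side s = 0.179 m; corners in marker frame (Z=0):
  M0 = (-0.0895, +0.0895, 0)
  M1 = (+0.0895, +0.0895, 0)
  M2 = (+0.0895, -0.0895, 0)
  M3 = (-0.0895, -0.0895, 0)
rvec = (0.1761, -0.3456, -0.0183), |rvec| = θ = 0.38831 rad = 22.249°
Rodrigues: sinθ=0.37863, 1−cosθ=0.07445; R = I + sinθ·[k]× + (1−cosθ)·[k]×²:
    [+0.94086 -0.01221 -0.33857]
    [-0.04789 +0.98452 -0.16858]
    [+0.33539 +0.17483 +0.92572]
t = (0.0023, 0.0169, 0.7971) m
M0: Pc = R·M0+t = (-0.08300, +0.10930, +0.78273); u = 625.8·(-0.08300)/0.78273 + 320.3 = 253.9411, v = 575.4·(+0.10930)/0.78273 + 242.7 = 323.0495
M1: Pc = R·M1+t = (+0.08541, +0.10073, +0.84276); u = 625.8·(+0.08541)/0.84276 + 320.3 = 383.7252, v = 575.4·(+0.10073)/0.84276 + 242.7 = 311.4726
M2: Pc = R·M2+t = (+0.08760, -0.07550, +0.81147); u = 625.8·(+0.08760)/0.81147 + 320.3 = 387.8562, v = 575.4·(-0.07550)/0.81147 + 242.7 = 189.1633
M3: Pc = R·M3+t = (-0.08081, -0.06693, +0.75144); u = 625.8·(-0.08081)/0.75144 + 320.3 = 252.9970, v = 575.4·(-0.06693)/0.75144 + 242.7 = 191.4506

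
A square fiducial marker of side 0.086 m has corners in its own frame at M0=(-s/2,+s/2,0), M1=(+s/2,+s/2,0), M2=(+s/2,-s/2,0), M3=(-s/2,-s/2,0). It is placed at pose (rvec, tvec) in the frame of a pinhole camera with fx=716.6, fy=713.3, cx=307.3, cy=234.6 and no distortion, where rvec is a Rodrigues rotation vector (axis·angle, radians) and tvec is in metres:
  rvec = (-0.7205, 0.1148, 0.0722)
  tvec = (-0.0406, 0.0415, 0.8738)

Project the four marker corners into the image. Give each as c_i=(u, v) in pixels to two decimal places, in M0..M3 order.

c0=(233.43, 295.42) c1=(305.16, 298.16) c2=(312.54, 242.88) c3=(245.16, 241.00)

Intrinsics K: fx=716.6, fy=713.3, cx=307.3, cy=234.6
Marker side s = 0.086 m; corners in marker frame (Z=0):
  M0 = (-0.0430, +0.0430, 0)
  M1 = (+0.0430, +0.0430, 0)
  M2 = (+0.0430, -0.0430, 0)
  M3 = (-0.0430, -0.0430, 0)
rvec = (-0.7205, 0.1148, 0.0722), |rvec| = θ = 0.73315 rad = 42.007°
Rodrigues: sinθ=0.66922, 1−cosθ=0.25693; R = I + sinθ·[k]× + (1−cosθ)·[k]×²:
    [+0.99121 -0.10544 +0.07992]
    [+0.02637 +0.74937 +0.66163]
    [-0.12965 -0.65370 +0.74556]
t = (-0.0406, 0.0415, 0.8738) m
M0: Pc = R·M0+t = (-0.08776, +0.07259, +0.85127); u = 716.6·(-0.08776)/0.85127 + 307.3 = 233.4266, v = 713.3·(+0.07259)/0.85127 + 234.6 = 295.4245
M1: Pc = R·M1+t = (-0.00251, +0.07486, +0.84012); u = 716.6·(-0.00251)/0.84012 + 307.3 = 305.1573, v = 713.3·(+0.07486)/0.84012 + 234.6 = 298.1570
M2: Pc = R·M2+t = (+0.00656, +0.01041, +0.89633); u = 716.6·(+0.00656)/0.89633 + 307.3 = 312.5413, v = 713.3·(+0.01041)/0.89633 + 234.6 = 242.8850
M3: Pc = R·M3+t = (-0.07869, +0.00814, +0.90748); u = 716.6·(-0.07869)/0.90748 + 307.3 = 245.1636, v = 713.3·(+0.00814)/0.90748 + 234.6 = 241.0009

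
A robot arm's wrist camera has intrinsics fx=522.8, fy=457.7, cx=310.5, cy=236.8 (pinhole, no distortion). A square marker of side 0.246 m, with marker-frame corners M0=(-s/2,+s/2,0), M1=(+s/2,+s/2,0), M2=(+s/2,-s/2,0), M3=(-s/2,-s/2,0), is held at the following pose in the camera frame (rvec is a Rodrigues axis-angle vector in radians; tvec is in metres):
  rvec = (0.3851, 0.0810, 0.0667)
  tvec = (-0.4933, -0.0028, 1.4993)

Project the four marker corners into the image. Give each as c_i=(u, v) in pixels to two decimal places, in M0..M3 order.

c0=(101.32, 266.56) c1=(182.30, 272.76) c2=(178.46, 203.01) c3=(92.38, 197.20)

Intrinsics K: fx=522.8, fy=457.7, cx=310.5, cy=236.8
Marker side s = 0.246 m; corners in marker frame (Z=0):
  M0 = (-0.1230, +0.1230, 0)
  M1 = (+0.1230, +0.1230, 0)
  M2 = (+0.1230, -0.1230, 0)
  M3 = (-0.1230, -0.1230, 0)
rvec = (0.3851, 0.0810, 0.0667), |rvec| = θ = 0.39914 rad = 22.869°
Rodrigues: sinθ=0.38863, 1−cosθ=0.07860; R = I + sinθ·[k]× + (1−cosθ)·[k]×²:
    [+0.99457 -0.04955 +0.09154]
    [+0.08033 +0.92463 -0.37229]
    [-0.06619 +0.37762 +0.92359]
t = (-0.4933, -0.0028, 1.4993) m
M0: Pc = R·M0+t = (-0.62173, +0.10105, +1.55389); u = 522.8·(-0.62173)/1.55389 + 310.5 = 101.3224, v = 457.7·(+0.10105)/1.55389 + 236.8 = 266.5641
M1: Pc = R·M1+t = (-0.37706, +0.12081, +1.53761); u = 522.8·(-0.37706)/1.53761 + 310.5 = 182.2951, v = 457.7·(+0.12081)/1.53761 + 236.8 = 272.7619
M2: Pc = R·M2+t = (-0.36487, -0.10665, +1.44471); u = 522.8·(-0.36487)/1.44471 + 310.5 = 178.4627, v = 457.7·(-0.10665)/1.44471 + 236.8 = 203.0125
M3: Pc = R·M3+t = (-0.60954, -0.12641, +1.46099); u = 522.8·(-0.60954)/1.46099 + 310.5 = 92.3842, v = 457.7·(-0.12641)/1.46099 + 236.8 = 197.1980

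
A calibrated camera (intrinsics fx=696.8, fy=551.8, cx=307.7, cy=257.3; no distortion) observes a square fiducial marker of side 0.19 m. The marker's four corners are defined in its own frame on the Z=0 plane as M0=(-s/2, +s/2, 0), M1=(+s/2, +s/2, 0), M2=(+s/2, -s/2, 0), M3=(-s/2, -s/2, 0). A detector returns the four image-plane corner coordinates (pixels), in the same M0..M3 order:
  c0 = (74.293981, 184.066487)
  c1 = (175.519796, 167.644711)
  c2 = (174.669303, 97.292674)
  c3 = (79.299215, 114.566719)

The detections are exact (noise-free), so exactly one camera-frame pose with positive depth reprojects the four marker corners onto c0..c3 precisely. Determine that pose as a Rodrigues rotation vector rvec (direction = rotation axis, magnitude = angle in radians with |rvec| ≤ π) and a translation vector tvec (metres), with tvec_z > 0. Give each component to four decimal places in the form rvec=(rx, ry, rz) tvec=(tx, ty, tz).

rvec=(-0.3958, 0.2074, -0.1279) tvec=(-0.3264, -0.2652, 1.2472)

Intrinsics K: fx=696.8, fy=551.8, cx=307.7, cy=257.3
Marker side s = 0.19 m; corners in marker frame (Z=0):
  M0 = (-0.0950, +0.0950, 0)
  M1 = (+0.0950, +0.0950, 0)
  M2 = (+0.0950, -0.0950, 0)
  M3 = (-0.0950, -0.0950, 0)
Detected image corners:
  c0 = (74.293981, 184.066487) px
  c1 = (175.519796, 167.644711) px
  c2 = (174.669303, 97.292674) px
  c3 = (79.299215, 114.566719) px
Planar DLT: solve 8×8 A·h = b for H (H[2,2]=1):
  H  [+499.21084 -51.00083 +125.32123]
  H  [-108.52277 +323.40864 +139.95376]
  H  [-0.14041 -0.31650 +1.00000]
B = K⁻¹H; ‖b₁‖=0.801803, ‖b₂‖=0.801803; λ = 2/(‖b₁‖+‖b₂‖) = 1.247189, sign → tz>0 ⇒ λ=+1.247189
r₁ = λ·B[:,0] = (+0.97086,-0.16363,-0.17511); r₂ = λ·B[:,1] = (+0.08303,+0.91504,-0.39474)
r₃ = r₁×r₂ = (+0.22483,+0.36869,+0.90195); SVD([r₁ r₂ r₃]) → R = UVᵀ:
  R  [+0.97086 +0.08303 +0.22483]
  R  [-0.16363 +0.91504 +0.36869]
  R  [-0.17511 -0.39474 +0.90195]
t = (-0.32644, -0.26523, +1.24719) m
tr R = 2.787845; θ = arccos((tr R − 1)/2) = 0.464775 rad = 26.630°
axis k = ((R−Rᵀ)₃₂, (R−Rᵀ)₁₃, (R−Rᵀ)₂₁) / (2 sinθ) = (-0.851618, +0.446138, -0.275151)
rvec = θ·k = (-0.395811, +0.207354, -0.127883)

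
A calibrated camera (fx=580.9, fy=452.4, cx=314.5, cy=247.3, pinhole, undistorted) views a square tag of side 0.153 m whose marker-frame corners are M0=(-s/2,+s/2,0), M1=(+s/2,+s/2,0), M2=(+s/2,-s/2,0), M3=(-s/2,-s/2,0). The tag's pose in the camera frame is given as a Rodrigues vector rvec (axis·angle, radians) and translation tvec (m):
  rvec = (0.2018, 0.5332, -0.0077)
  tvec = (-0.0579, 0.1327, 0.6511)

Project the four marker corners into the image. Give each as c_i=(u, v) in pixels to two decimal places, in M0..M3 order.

Intrinsics K: fx=580.9, fy=452.4, cx=314.5, cy=247.3
Marker side s = 0.153 m; corners in marker frame (Z=0):
  M0 = (-0.0765, +0.0765, 0)
  M1 = (+0.0765, +0.0765, 0)
  M2 = (+0.0765, -0.0765, 0)
  M3 = (-0.0765, -0.0765, 0)
rvec = (0.2018, 0.5332, -0.0077), |rvec| = θ = 0.57016 rad = 32.668°
Rodrigues: sinθ=0.53977, 1−cosθ=0.15819; R = I + sinθ·[k]× + (1−cosθ)·[k]×²:
    [+0.86163 +0.05965 +0.50402]
    [+0.04507 +0.98016 -0.19304]
    [-0.50553 +0.18904 +0.84184]
t = (-0.0579, 0.1327, 0.6511) m
M0: Pc = R·M0+t = (-0.11925, +0.20423, +0.70424); u = 580.9·(-0.11925)/0.70424 + 314.5 = 216.1333, v = 452.4·(+0.20423)/0.70424 + 247.3 = 378.4998
M1: Pc = R·M1+t = (+0.01258, +0.21113, +0.62689); u = 580.9·(+0.01258)/0.62689 + 314.5 = 326.1550, v = 452.4·(+0.21113)/0.62689 + 247.3 = 399.6636
M2: Pc = R·M2+t = (+0.00345, +0.06117, +0.59796); u = 580.9·(+0.00345)/0.59796 + 314.5 = 317.8531, v = 452.4·(+0.06117)/0.59796 + 247.3 = 293.5760
M3: Pc = R·M3+t = (-0.12838, +0.05427, +0.67531); u = 580.9·(-0.12838)/0.67531 + 314.5 = 204.0700, v = 452.4·(+0.05427)/0.67531 + 247.3 = 283.6564

c0=(216.13, 378.50) c1=(326.15, 399.66) c2=(317.85, 293.58) c3=(204.07, 283.66)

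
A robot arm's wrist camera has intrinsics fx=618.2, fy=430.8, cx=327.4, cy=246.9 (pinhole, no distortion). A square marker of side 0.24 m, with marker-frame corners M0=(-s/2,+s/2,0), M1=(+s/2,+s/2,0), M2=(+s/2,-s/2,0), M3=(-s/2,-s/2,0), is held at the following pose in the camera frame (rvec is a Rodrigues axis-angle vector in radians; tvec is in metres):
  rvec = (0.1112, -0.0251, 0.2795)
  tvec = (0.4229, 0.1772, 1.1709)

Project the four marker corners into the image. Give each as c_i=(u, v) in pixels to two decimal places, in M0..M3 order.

Intrinsics K: fx=618.2, fy=430.8, cx=327.4, cy=246.9
Marker side s = 0.24 m; corners in marker frame (Z=0):
  M0 = (-0.1200, +0.1200, 0)
  M1 = (+0.1200, +0.1200, 0)
  M2 = (+0.1200, -0.1200, 0)
  M3 = (-0.1200, -0.1200, 0)
rvec = (0.1112, -0.0251, 0.2795), |rvec| = θ = 0.30185 rad = 17.295°
Rodrigues: sinθ=0.29729, 1−cosθ=0.04521; R = I + sinθ·[k]× + (1−cosθ)·[k]×²:
    [+0.96092 -0.27666 -0.00930]
    [+0.27389 +0.95510 -0.11300]
    [+0.04014 +0.10604 +0.99355]
t = (0.4229, 0.1772, 1.1709) m
M0: Pc = R·M0+t = (+0.27439, +0.25895, +1.17881); u = 618.2·(+0.27439)/1.17881 + 327.4 = 471.2979, v = 430.8·(+0.25895)/1.17881 + 246.9 = 341.5326
M1: Pc = R·M1+t = (+0.50501, +0.32468, +1.18844); u = 618.2·(+0.50501)/1.18844 + 327.4 = 590.0954, v = 430.8·(+0.32468)/1.18844 + 246.9 = 364.5933
M2: Pc = R·M2+t = (+0.57141, +0.09545, +1.16299); u = 618.2·(+0.57141)/1.16299 + 327.4 = 631.1385, v = 430.8·(+0.09545)/1.16299 + 246.9 = 282.2587
M3: Pc = R·M3+t = (+0.34079, +0.02972, +1.15336); u = 618.2·(+0.34079)/1.15336 + 327.4 = 510.0626, v = 430.8·(+0.02972)/1.15336 + 246.9 = 258.0014

c0=(471.30, 341.53) c1=(590.10, 364.59) c2=(631.14, 282.26) c3=(510.06, 258.00)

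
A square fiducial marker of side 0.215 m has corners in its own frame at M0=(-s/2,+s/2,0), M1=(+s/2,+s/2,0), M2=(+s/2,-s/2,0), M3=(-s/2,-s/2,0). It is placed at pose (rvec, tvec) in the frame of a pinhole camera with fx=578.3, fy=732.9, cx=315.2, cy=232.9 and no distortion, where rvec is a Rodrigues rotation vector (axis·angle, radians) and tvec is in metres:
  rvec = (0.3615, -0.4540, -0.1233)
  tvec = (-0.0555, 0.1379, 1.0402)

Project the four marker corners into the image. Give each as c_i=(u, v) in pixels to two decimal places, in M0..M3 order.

Intrinsics K: fx=578.3, fy=732.9, cx=315.2, cy=232.9
Marker side s = 0.215 m; corners in marker frame (Z=0):
  M0 = (-0.1075, +0.1075, 0)
  M1 = (+0.1075, +0.1075, 0)
  M2 = (+0.1075, -0.1075, 0)
  M3 = (-0.1075, -0.1075, 0)
rvec = (0.3615, -0.4540, -0.1233), |rvec| = θ = 0.59330 rad = 33.993°
Rodrigues: sinθ=0.55910, 1−cosθ=0.17090; R = I + sinθ·[k]× + (1−cosθ)·[k]×²:
    [+0.89255 +0.03651 -0.44947]
    [-0.19587 +0.92917 -0.31348]
    [+0.40619 +0.36784 +0.83648]
t = (-0.0555, 0.1379, 1.0402) m
M0: Pc = R·M0+t = (-0.14752, +0.25884, +1.03608); u = 578.3·(-0.14752)/1.03608 + 315.2 = 232.8575, v = 732.9·(+0.25884)/1.03608 + 232.9 = 415.9999
M1: Pc = R·M1+t = (+0.04437, +0.21673, +1.12341); u = 578.3·(+0.04437)/1.12341 + 315.2 = 338.0425, v = 732.9·(+0.21673)/1.12341 + 232.9 = 374.2921
M2: Pc = R·M2+t = (+0.03652, +0.01696, +1.04432); u = 578.3·(+0.03652)/1.04432 + 315.2 = 335.4254, v = 732.9·(+0.01696)/1.04432 + 232.9 = 244.8007
M3: Pc = R·M3+t = (-0.15537, +0.05907, +0.95699); u = 578.3·(-0.15537)/0.95699 + 315.2 = 221.3092, v = 732.9·(+0.05907)/0.95699 + 232.9 = 278.1384

c0=(232.86, 416.00) c1=(338.04, 374.29) c2=(335.43, 244.80) c3=(221.31, 278.14)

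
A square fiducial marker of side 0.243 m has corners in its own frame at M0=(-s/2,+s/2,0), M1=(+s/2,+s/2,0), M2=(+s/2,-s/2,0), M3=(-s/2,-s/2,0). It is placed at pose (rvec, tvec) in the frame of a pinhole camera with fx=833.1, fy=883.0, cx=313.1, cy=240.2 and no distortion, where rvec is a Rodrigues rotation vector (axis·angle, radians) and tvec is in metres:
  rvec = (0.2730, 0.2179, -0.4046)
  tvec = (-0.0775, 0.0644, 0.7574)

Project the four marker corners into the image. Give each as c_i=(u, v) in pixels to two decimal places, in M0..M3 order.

Intrinsics K: fx=833.1, fy=883.0, cx=313.1, cy=240.2
Marker side s = 0.243 m; corners in marker frame (Z=0):
  M0 = (-0.1215, +0.1215, 0)
  M1 = (+0.1215, +0.1215, 0)
  M2 = (+0.1215, -0.1215, 0)
  M3 = (-0.1215, -0.1215, 0)
rvec = (0.2730, 0.2179, -0.4046), |rvec| = θ = 0.53452 rad = 30.626°
Rodrigues: sinθ=0.50943, 1−cosθ=0.13949; R = I + sinθ·[k]× + (1−cosθ)·[k]×²:
    [+0.89690 +0.41465 +0.15375]
    [-0.35657 +0.88369 -0.30323]
    [-0.26160 +0.21714 +0.94043]
t = (-0.0775, 0.0644, 0.7574) m
M0: Pc = R·M0+t = (-0.13609, +0.21509, +0.81557); u = 833.1·(-0.13609)/0.81557 + 313.1 = 174.0808, v = 883.0·(+0.21509)/0.81557 + 240.2 = 473.0758
M1: Pc = R·M1+t = (+0.08185, +0.12845, +0.75200); u = 833.1·(+0.08185)/0.75200 + 313.1 = 403.7808, v = 883.0·(+0.12845)/0.75200 + 240.2 = 391.0220
M2: Pc = R·M2+t = (-0.01891, -0.08629, +0.69923); u = 833.1·(-0.01891)/0.69923 + 313.1 = 290.5738, v = 883.0·(-0.08629)/0.69923 + 240.2 = 131.2301
M3: Pc = R·M3+t = (-0.23685, +0.00035, +0.76280); u = 833.1·(-0.23685)/0.76280 + 313.1 = 54.4188, v = 883.0·(+0.00035)/0.76280 + 240.2 = 240.6096

c0=(174.08, 473.08) c1=(403.78, 391.02) c2=(290.57, 131.23) c3=(54.42, 240.61)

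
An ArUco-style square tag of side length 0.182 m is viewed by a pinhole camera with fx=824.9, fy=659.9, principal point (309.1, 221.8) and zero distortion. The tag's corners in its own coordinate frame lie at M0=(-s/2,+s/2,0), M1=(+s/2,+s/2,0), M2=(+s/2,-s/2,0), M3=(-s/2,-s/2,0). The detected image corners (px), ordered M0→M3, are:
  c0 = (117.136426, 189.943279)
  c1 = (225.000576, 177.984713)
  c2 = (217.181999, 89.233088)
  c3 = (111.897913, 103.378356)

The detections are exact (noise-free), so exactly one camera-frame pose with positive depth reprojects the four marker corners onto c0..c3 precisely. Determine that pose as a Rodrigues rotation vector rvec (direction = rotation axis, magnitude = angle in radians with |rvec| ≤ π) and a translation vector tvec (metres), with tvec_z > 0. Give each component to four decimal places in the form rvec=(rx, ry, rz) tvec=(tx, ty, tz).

Intrinsics K: fx=824.9, fy=659.9, cx=309.1, cy=221.8
Marker side s = 0.182 m; corners in marker frame (Z=0):
  M0 = (-0.0910, +0.0910, 0)
  M1 = (+0.0910, +0.0910, 0)
  M2 = (+0.0910, -0.0910, 0)
  M3 = (-0.0910, -0.0910, 0)
Detected image corners:
  c0 = (117.136426, 189.943279) px
  c1 = (225.000576, 177.984713) px
  c2 = (217.181999, 89.233088) px
  c3 = (111.897913, 103.378356) px
Planar DLT: solve 8×8 A·h = b for H (H[2,2]=1):
  H  [+559.40686 +15.04799 +167.01374]
  H  [-93.56563 +464.24803 +139.73463]
  H  [-0.15545 -0.12349 +1.00000]
B = K⁻¹H; ‖b₁‖=0.757937, ‖b₂‖=0.757937; λ = 2/(‖b₁‖+‖b₂‖) = 1.319370, sign → tz>0 ⇒ λ=+1.319370
r₁ = λ·B[:,0] = (+0.97159,-0.11813,-0.20510); r₂ = λ·B[:,1] = (+0.08512,+0.98296,-0.16293)
r₃ = r₁×r₂ = (+0.22085,+0.14085,+0.96508); SVD([r₁ r₂ r₃]) → R = UVᵀ:
  R  [+0.97159 +0.08512 +0.22085]
  R  [-0.11813 +0.98296 +0.14085]
  R  [-0.20510 -0.16293 +0.96508]
t = (-0.22726, -0.16408, +1.31937) m
tr R = 2.919627; θ = arccos((tr R − 1)/2) = 0.284459 rad = 16.298°
axis k = ((R−Rᵀ)₃₂, (R−Rᵀ)₁₃, (R−Rᵀ)₂₁) / (2 sinθ) = (-0.541234, +0.758898, -0.362132)
rvec = θ·k = (-0.153959, +0.215875, -0.103012)

rvec=(-0.1540, 0.2159, -0.1030) tvec=(-0.2273, -0.1641, 1.3194)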